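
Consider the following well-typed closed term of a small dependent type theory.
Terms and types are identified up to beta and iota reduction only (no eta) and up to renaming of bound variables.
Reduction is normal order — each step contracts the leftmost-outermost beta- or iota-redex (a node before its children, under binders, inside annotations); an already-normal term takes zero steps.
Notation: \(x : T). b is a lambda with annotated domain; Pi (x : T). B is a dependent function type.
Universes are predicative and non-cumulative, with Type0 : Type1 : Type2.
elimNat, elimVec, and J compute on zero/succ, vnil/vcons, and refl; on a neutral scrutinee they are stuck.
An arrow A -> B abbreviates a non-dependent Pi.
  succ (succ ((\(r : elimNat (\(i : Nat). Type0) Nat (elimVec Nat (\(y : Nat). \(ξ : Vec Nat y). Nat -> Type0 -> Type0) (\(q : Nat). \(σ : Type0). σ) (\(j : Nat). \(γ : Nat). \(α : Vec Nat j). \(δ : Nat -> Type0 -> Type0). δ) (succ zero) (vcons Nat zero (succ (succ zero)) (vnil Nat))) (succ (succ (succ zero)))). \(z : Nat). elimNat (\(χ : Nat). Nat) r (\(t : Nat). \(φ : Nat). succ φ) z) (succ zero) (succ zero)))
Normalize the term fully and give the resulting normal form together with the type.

resulting normal form:
  succ (succ (succ (succ zero)))
type:
  Nat
observation: the leftmost-outermost redex is a beta-redex, and normalization takes 6 steps.


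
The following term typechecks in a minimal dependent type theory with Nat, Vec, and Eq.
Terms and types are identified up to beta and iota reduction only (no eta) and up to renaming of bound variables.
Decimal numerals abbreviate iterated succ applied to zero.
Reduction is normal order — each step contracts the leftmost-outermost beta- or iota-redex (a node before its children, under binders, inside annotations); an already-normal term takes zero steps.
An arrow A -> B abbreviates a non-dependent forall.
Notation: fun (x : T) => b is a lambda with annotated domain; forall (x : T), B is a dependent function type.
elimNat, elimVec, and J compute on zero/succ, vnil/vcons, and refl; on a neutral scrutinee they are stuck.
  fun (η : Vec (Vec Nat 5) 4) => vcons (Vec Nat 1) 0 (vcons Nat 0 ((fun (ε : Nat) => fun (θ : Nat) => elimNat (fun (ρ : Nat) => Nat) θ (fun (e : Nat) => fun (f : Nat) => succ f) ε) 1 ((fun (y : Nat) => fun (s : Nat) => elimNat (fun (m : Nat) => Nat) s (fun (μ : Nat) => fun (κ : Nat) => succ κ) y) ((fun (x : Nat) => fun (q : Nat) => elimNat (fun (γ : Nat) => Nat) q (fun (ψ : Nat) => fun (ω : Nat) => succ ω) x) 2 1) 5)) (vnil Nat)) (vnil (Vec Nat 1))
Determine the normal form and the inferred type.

reduced normal form:
  fun (η : Vec (Vec Nat 5) 4) => vcons (Vec Nat 1) 0 (vcons Nat 0 9 (vnil Nat)) (vnil (Vec Nat 1))
type:
  Vec (Vec Nat 5) 4 -> Vec (Vec Nat 1) 1


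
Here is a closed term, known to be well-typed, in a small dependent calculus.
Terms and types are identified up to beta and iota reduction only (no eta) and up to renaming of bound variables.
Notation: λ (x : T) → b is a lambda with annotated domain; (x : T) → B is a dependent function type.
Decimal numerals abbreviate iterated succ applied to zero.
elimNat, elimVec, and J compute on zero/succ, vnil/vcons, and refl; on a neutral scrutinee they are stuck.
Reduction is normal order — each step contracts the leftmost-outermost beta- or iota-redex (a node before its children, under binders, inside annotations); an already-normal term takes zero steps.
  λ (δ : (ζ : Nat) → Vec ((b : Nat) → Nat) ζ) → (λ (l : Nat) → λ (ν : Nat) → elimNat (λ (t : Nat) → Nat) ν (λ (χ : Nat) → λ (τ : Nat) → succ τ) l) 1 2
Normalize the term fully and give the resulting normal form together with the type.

normal form:
  λ (δ : (ζ : Nat) → Vec ((b : Nat) → Nat) ζ) → 3
inferred type:
  (δ : (ζ : Nat) → Vec ((b : Nat) → Nat) ζ) → Nat
observation: the leftmost-outermost redex is a beta-redex, and normalization takes 6 steps.


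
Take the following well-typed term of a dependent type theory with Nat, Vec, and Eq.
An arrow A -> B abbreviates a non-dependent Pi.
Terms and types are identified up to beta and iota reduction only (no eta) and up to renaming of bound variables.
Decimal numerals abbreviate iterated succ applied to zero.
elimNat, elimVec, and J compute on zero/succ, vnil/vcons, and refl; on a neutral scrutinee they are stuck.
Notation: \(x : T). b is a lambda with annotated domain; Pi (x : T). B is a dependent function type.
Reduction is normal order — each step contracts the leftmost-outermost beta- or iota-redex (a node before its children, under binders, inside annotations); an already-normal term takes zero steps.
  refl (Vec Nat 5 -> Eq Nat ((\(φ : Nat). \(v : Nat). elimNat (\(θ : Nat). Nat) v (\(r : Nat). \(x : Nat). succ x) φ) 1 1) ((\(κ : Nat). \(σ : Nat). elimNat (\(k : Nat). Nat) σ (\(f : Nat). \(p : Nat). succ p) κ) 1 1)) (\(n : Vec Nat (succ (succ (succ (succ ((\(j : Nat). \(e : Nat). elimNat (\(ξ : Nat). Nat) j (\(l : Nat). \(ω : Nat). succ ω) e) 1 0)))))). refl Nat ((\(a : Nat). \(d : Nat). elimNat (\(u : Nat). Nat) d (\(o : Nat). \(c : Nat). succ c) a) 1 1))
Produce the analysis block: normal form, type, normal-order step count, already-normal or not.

normal form:
  refl (Vec Nat 5 -> Eq Nat 2 2) (\(φ : Vec Nat 5). refl Nat 2)
type:
  Eq (Vec Nat 5 -> Eq Nat 2 2) (\(φ : Vec Nat 5). refl Nat 2) (\(v : Vec Nat 5). refl Nat 2)
normal-order step count: 21
already normal: no
first contracted redex: a beta-redex


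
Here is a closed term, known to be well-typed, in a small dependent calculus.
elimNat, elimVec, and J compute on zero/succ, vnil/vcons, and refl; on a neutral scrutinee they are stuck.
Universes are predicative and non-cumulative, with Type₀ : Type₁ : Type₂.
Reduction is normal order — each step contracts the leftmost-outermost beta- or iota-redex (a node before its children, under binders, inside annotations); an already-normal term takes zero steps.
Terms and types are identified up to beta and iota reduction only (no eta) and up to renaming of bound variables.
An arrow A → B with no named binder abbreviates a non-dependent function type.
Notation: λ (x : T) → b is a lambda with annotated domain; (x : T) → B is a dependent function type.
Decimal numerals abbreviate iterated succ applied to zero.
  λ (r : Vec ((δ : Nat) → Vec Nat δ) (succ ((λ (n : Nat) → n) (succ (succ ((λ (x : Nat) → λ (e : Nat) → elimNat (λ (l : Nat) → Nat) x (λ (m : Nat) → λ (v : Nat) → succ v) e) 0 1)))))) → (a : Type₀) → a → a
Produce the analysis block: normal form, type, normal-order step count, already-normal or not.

normal form:
  λ (r : Vec ((δ : Nat) → Vec Nat δ) 4) → (n : Type₀) → n → n
the term's type:
  Vec ((r : Nat) → Vec Nat r) 4 → Type₁
steps to reach normal form (normal order): 7
already normal: no
first contracted redex: a beta-redex


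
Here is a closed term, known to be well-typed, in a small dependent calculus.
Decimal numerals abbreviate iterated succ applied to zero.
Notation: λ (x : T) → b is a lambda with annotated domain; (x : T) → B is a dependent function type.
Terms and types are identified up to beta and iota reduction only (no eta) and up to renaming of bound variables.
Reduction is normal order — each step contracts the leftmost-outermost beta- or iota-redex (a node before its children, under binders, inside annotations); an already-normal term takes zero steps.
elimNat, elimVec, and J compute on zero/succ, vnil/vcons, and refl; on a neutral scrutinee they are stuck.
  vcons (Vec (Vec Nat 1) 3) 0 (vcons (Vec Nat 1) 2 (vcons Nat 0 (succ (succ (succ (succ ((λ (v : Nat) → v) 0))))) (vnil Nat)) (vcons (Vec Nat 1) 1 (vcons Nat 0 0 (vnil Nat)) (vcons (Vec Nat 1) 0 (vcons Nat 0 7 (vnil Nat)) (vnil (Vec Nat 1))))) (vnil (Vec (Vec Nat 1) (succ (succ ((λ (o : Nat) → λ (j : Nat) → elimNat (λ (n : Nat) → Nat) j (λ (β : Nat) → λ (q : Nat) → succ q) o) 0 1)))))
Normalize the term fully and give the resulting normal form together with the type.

reduced normal form:
  vcons (Vec (Vec Nat 1) 3) 0 (vcons (Vec Nat 1) 2 (vcons Nat 0 4 (vnil Nat)) (vcons (Vec Nat 1) 1 (vcons Nat 0 0 (vnil Nat)) (vcons (Vec Nat 1) 0 (vcons Nat 0 7 (vnil Nat)) (vnil (Vec Nat 1))))) (vnil (Vec (Vec Nat 1) 3))
inferred type:
  Vec (Vec (Vec Nat 1) 3) 1
observation: the leftmost-outermost redex is a beta-redex, and normalization takes 4 steps.


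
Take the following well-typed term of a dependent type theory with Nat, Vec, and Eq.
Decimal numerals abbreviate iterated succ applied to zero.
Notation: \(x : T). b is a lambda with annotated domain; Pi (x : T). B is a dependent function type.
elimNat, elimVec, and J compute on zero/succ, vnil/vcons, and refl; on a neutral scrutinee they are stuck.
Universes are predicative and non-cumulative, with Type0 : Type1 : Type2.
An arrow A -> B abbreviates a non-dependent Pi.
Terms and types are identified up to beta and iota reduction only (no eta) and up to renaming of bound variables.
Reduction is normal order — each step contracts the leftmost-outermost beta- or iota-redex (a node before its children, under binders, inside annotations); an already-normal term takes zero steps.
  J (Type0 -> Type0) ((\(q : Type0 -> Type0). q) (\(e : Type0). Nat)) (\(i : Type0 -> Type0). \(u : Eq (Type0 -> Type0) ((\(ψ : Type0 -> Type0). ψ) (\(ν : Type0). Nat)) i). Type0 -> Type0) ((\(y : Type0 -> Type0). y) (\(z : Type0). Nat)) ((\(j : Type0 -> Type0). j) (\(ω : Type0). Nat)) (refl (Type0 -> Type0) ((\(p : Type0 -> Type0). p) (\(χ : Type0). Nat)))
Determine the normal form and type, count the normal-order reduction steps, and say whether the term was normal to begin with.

reduced normal form:
  \(q : Type0). Nat
inferred type:
  Type0 -> Type0
steps to reach normal form (normal order): 2
started in normal form: no
first redex: a J iota-redex


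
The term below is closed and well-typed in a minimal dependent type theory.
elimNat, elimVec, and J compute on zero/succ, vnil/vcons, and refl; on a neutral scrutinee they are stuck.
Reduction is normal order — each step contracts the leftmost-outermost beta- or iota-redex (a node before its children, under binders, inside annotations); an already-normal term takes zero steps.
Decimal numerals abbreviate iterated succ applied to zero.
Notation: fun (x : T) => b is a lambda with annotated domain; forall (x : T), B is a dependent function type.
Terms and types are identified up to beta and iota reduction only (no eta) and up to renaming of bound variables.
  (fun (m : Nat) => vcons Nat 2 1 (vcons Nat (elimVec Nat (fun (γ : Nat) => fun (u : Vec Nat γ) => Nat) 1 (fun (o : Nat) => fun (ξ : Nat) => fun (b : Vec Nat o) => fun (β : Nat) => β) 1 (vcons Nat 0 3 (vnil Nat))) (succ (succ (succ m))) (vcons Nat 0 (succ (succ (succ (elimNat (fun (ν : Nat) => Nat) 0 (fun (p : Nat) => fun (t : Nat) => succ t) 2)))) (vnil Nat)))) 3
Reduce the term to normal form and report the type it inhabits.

normal form:
  vcons Nat 2 1 (vcons Nat 1 6 (vcons Nat 0 5 (vnil Nat)))
the term's type:
  Vec Nat 3
observation: reduction starts at a beta-redex, and 14 normal-order steps reach the normal form.


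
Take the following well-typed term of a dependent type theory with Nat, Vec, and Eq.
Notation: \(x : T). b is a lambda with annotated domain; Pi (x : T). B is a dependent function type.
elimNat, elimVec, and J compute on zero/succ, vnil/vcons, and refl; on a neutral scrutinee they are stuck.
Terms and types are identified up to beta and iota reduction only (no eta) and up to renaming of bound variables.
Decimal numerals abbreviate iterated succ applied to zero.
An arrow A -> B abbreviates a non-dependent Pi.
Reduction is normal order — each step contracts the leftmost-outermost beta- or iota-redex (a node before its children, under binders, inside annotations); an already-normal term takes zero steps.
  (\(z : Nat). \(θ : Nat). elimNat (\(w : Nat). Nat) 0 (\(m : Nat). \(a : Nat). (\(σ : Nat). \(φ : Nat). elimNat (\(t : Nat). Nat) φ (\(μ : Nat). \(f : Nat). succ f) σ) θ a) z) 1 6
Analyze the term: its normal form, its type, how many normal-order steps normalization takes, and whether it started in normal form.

reduced normal form:
  6
the term's type:
  Nat
reduction steps (normal order): 27
term was already normal: no
first redex: a beta-redex


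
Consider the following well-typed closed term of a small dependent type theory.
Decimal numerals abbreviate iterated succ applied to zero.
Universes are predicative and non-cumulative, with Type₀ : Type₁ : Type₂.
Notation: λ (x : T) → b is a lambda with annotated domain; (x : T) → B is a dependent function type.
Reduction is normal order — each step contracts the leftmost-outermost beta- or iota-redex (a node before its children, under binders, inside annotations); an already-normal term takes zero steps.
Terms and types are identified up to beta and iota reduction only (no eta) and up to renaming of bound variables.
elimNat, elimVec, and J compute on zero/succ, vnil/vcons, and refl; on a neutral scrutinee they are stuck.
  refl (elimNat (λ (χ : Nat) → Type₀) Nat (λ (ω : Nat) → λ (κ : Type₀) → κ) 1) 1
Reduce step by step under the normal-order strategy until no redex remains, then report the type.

normal-order reduction sequence:
  refl (elimNat (λ (χ : Nat) → Type₀) Nat (λ (ω : Nat) → λ (κ : Type₀) → κ) 1) 1
  ~> refl ((λ (χ : Nat) → λ (ω : Type₀) → ω) 0 (elimNat (λ (κ : Nat) → Type₀) Nat (λ (h : Nat) → λ (g : Type₀) → g) 0)) 1
  ~> refl ((λ (χ : Type₀) → χ) (elimNat (λ (ω : Nat) → Type₀) Nat (λ (κ : Nat) → λ (h : Type₀) → h) 0)) 1
  ~> refl (elimNat (λ (χ : Nat) → Type₀) Nat (λ (ω : Nat) → λ (κ : Type₀) → κ) 0) 1
  ~> refl Nat 1
the term's type:
  Eq Nat 1 1


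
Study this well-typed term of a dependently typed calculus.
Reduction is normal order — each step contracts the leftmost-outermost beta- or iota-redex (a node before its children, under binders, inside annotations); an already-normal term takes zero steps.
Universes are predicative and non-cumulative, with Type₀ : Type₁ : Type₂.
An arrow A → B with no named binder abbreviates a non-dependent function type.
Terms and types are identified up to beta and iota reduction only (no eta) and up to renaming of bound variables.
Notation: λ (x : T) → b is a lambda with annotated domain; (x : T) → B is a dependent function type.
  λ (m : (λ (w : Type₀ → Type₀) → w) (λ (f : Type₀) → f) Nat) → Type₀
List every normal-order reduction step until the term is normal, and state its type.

normal-order reduction sequence:
  λ (m : (λ (w : Type₀ → Type₀) → w) (λ (f : Type₀) → f) Nat) → Type₀
  ~> λ (m : (λ (w : Type₀) → w) Nat) → Type₀
  ~> λ (m : Nat) → Type₀
inferred type:
  Nat → Type₁


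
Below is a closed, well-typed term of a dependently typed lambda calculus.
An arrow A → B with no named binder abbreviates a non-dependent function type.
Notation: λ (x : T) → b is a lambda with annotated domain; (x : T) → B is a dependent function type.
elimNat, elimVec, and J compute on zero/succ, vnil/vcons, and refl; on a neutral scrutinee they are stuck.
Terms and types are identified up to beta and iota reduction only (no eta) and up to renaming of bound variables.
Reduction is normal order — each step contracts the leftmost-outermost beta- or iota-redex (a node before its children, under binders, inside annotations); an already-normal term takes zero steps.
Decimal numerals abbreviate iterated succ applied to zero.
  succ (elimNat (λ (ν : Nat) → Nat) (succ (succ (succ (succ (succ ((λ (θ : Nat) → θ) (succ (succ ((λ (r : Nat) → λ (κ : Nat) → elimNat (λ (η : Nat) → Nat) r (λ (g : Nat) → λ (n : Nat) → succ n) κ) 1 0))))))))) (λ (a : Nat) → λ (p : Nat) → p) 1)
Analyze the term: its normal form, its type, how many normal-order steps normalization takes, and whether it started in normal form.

reduced normal form:
  9
type:
  Nat
steps to reach normal form (normal order): 8
started in normal form: no
first contracted redex: an elimNat iota-redex


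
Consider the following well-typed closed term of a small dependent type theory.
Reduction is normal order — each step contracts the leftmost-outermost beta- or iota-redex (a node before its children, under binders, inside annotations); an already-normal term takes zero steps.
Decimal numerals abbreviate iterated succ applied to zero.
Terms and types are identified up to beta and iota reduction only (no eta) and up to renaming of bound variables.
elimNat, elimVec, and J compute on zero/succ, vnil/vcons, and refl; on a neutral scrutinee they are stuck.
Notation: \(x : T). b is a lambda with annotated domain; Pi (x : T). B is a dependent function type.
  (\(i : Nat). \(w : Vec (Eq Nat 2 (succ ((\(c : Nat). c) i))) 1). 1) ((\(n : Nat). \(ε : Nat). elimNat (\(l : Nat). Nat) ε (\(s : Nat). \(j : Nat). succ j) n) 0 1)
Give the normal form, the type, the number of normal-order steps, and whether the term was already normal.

resulting normal form:
  \(i : Vec (Eq Nat 2 2) 1). 1
type:
  Pi (i : Vec (Eq Nat 2 2) 1). Nat
steps to reach normal form (normal order): 5
term was already normal: no
first redex: a beta-redex


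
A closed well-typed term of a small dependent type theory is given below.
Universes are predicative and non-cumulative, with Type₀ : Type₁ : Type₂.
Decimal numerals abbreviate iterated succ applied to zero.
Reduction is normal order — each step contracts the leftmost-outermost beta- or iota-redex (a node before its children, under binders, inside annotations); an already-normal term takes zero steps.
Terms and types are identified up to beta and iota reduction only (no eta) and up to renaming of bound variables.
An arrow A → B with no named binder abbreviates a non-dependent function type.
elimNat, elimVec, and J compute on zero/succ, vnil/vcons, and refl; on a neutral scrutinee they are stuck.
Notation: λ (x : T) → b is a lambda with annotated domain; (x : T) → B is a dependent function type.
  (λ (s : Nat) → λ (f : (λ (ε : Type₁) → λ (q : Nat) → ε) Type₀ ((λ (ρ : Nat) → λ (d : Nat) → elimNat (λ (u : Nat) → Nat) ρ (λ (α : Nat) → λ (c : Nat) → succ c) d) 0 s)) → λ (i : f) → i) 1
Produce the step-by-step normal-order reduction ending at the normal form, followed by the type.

normal-order reduction:
  (λ (s : Nat) → λ (f : (λ (ε : Type₁) → λ (q : Nat) → ε) Type₀ ((λ (ρ : Nat) → λ (d : Nat) → elimNat (λ (u : Nat) → Nat) ρ (λ (α : Nat) → λ (c : Nat) → succ c) d) 0 s)) → λ (i : f) → i) 1
  ~> λ (s : (λ (f : Type₁) → λ (ε : Nat) → f) Type₀ ((λ (q : Nat) → λ (ρ : Nat) → elimNat (λ (d : Nat) → Nat) q (λ (u : Nat) → λ (α : Nat) → succ α) ρ) 0 1)) → λ (c : s) → c
  ~> λ (s : (λ (f : Nat) → Type₀) ((λ (ε : Nat) → λ (q : Nat) → elimNat (λ (ρ : Nat) → Nat) ε (λ (d : Nat) → λ (u : Nat) → succ u) q) 0 1)) → λ (α : s) → α
  ~> λ (s : Type₀) → λ (f : s) → f
the term's type:
  (s : Type₀) → s → s


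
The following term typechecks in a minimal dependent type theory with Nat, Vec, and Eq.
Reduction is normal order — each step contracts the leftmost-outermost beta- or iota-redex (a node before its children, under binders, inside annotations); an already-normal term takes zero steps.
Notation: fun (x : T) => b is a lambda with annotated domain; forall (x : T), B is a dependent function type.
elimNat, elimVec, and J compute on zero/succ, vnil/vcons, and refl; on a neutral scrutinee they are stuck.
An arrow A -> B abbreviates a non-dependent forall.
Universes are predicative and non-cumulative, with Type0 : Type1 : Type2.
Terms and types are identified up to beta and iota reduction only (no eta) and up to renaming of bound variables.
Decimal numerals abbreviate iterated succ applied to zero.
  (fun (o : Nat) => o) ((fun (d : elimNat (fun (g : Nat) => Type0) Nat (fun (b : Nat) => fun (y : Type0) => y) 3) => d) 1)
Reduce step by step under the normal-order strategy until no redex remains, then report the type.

normal-order reduction:
  (fun (o : Nat) => o) ((fun (d : elimNat (fun (g : Nat) => Type0) Nat (fun (b : Nat) => fun (y : Type0) => y) 3) => d) 1)
  ~> (fun (o : elimNat (fun (d : Nat) => Type0) Nat (fun (g : Nat) => fun (b : Type0) => b) 3) => o) 1
  ~> 1
inferred type:
  Nat


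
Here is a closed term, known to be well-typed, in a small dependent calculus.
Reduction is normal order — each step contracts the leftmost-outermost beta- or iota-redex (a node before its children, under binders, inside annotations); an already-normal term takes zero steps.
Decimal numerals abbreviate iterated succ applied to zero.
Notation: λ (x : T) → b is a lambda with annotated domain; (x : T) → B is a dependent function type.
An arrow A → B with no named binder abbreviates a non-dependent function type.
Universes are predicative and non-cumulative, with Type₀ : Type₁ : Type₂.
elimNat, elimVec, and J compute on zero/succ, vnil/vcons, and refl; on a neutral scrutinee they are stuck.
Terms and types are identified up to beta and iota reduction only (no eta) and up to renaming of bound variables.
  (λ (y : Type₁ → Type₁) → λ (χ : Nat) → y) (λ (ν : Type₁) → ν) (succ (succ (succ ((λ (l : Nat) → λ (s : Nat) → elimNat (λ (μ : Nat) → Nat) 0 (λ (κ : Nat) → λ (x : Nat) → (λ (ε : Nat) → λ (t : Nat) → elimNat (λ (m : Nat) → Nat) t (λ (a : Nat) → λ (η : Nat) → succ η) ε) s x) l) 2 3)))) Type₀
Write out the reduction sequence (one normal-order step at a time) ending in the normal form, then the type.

normal-order reduction sequence:
  (λ (y : Type₁ → Type₁) → λ (χ : Nat) → y) (λ (ν : Type₁) → ν) (succ (succ (succ ((λ (l : Nat) → λ (s : Nat) → elimNat (λ (μ : Nat) → Nat) 0 (λ (κ : Nat) → λ (x : Nat) → (λ (ε : Nat) → λ (t : Nat) → elimNat (λ (m : Nat) → Nat) t (λ (a : Nat) → λ (η : Nat) → succ η) ε) s x) l) 2 3)))) Type₀
  ~> (λ (y : Nat) → λ (χ : Type₁) → χ) (succ (succ (succ ((λ (ν : Nat) → λ (l : Nat) → elimNat (λ (s : Nat) → Nat) 0 (λ (μ : Nat) → λ (κ : Nat) → (λ (x : Nat) → λ (ε : Nat) → elimNat (λ (t : Nat) → Nat) ε (λ (m : Nat) → λ (a : Nat) → succ a) x) l κ) ν) 2 3)))) Type₀
  ~> (λ (y : Type₁) → y) Type₀
  ~> Type₀
type:
  Type₁


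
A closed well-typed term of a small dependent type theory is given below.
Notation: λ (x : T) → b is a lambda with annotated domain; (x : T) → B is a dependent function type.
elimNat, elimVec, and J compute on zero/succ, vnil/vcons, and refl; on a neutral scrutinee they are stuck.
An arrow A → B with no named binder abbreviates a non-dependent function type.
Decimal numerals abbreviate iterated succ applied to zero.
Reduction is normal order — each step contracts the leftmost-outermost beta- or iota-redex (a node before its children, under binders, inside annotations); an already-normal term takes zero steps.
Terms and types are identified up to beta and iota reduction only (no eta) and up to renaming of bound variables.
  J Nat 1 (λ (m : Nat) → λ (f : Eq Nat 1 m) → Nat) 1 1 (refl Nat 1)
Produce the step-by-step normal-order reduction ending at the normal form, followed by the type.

normal-order reduction:
  J Nat 1 (λ (m : Nat) → λ (f : Eq Nat 1 m) → Nat) 1 1 (refl Nat 1)
  ~> 1
inferred type:
  Nat


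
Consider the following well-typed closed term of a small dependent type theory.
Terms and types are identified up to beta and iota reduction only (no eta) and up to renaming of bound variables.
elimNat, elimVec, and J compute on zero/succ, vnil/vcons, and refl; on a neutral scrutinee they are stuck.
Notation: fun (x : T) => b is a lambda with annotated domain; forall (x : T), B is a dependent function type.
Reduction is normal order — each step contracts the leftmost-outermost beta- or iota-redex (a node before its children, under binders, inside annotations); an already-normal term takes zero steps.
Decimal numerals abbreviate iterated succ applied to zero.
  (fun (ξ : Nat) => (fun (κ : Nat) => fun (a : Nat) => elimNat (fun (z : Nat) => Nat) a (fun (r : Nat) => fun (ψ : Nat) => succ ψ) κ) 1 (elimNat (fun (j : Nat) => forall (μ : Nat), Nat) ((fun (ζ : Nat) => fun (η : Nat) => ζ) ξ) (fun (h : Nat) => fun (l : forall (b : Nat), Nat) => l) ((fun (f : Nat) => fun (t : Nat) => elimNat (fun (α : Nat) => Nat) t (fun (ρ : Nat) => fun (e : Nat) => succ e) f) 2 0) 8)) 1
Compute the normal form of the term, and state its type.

resulting normal form:
  2
type:
  Nat
observation: normalization takes exactly 25 steps under the normal-order strategy.


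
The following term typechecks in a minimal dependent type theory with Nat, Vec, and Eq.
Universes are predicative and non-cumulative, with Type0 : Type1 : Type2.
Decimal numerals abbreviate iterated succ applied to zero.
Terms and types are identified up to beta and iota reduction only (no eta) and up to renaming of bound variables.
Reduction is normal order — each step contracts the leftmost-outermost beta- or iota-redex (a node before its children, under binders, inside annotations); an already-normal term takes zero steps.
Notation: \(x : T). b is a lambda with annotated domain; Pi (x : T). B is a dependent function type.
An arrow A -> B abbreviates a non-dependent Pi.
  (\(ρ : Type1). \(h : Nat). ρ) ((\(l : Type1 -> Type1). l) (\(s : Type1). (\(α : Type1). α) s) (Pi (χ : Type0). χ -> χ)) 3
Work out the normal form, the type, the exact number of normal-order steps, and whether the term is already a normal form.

resulting normal form:
  Pi (ρ : Type0). ρ -> ρ
inferred type:
  Type1
reduction steps (normal order): 5
term was already normal: no
first contracted redex: a beta-redex


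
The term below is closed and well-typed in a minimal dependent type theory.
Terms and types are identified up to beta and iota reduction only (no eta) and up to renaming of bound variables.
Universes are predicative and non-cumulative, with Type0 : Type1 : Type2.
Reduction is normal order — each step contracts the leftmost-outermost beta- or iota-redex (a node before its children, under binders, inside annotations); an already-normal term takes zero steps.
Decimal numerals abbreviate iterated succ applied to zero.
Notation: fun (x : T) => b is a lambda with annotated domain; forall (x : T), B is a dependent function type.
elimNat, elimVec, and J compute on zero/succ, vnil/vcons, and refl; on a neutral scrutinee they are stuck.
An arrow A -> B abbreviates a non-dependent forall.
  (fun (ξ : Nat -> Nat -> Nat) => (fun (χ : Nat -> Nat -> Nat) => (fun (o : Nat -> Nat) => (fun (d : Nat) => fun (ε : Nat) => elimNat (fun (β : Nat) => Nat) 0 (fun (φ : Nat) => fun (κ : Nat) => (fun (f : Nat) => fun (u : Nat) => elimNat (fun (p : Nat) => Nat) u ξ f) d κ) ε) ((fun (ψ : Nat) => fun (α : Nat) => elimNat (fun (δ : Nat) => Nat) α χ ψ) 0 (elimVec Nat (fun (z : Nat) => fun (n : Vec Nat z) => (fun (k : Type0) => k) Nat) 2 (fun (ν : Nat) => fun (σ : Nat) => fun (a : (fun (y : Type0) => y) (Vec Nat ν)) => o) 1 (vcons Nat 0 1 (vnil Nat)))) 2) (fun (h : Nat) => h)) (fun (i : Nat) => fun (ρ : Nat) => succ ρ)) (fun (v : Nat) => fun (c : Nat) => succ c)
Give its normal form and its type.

reduced normal form:
  4
type:
  Nat


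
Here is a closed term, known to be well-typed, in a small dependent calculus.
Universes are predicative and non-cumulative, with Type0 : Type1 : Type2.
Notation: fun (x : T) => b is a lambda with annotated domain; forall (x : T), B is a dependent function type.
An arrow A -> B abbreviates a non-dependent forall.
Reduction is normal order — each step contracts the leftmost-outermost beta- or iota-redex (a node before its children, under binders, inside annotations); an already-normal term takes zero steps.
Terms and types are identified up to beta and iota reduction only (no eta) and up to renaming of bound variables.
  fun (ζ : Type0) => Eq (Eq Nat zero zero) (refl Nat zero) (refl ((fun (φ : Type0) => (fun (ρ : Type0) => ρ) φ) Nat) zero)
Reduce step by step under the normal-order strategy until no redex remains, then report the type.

normal-order reduction:
  fun (ζ : Type0) => Eq (Eq Nat zero zero) (refl Nat zero) (refl ((fun (φ : Type0) => (fun (ρ : Type0) => ρ) φ) Nat) zero)
  ~> fun (ζ : Type0) => Eq (Eq Nat zero zero) (refl Nat zero) (refl ((fun (φ : Type0) => φ) Nat) zero)
  ~> fun (ζ : Type0) => Eq (Eq Nat zero zero) (refl Nat zero) (refl Nat zero)
inferred type:
  Type0 -> Type0


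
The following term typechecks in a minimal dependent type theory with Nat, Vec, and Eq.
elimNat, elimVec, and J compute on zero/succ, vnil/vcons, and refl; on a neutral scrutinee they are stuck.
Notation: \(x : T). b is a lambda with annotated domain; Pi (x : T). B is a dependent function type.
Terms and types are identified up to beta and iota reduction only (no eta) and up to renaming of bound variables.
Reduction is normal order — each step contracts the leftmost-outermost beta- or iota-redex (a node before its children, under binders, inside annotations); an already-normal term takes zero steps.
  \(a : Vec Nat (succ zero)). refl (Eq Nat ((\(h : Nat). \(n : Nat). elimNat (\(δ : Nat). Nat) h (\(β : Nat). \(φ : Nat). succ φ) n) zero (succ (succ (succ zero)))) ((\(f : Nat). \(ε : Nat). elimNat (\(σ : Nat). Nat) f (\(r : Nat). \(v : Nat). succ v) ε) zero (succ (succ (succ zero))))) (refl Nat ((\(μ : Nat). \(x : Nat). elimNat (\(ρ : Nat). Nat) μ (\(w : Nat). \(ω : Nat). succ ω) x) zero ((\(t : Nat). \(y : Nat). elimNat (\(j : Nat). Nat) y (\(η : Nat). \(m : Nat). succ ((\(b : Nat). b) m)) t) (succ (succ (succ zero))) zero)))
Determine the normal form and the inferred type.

normal form:
  \(a : Vec Nat (succ zero)). refl (Eq Nat (succ (succ (succ zero))) (succ (succ (succ zero)))) (refl Nat (succ (succ (succ zero))))
inferred type:
  Pi (a : Vec Nat (succ zero)). Eq (Eq Nat (succ (succ (succ zero))) (succ (succ (succ zero)))) (refl Nat (succ (succ (succ zero)))) (refl Nat (succ (succ (succ zero))))
observation: 51 normal-order steps normalize the term, beginning with a beta-redex.


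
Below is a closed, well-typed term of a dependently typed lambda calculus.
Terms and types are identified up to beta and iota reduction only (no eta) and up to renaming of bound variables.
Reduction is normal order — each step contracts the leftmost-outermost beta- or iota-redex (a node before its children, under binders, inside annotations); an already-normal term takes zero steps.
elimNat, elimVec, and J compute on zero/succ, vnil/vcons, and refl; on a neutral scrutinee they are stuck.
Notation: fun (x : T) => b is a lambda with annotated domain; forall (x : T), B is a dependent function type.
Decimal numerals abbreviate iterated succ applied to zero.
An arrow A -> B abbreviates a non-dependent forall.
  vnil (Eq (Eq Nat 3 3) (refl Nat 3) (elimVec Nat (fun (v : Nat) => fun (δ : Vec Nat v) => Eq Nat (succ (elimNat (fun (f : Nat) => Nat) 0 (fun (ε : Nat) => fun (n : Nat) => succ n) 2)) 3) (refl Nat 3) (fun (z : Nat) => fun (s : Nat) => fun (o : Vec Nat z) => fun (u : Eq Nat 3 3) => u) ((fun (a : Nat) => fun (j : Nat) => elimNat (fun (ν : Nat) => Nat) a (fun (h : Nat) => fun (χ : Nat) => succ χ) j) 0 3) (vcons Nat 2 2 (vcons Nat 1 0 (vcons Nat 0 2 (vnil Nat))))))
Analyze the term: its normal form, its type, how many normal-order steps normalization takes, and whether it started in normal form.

reduced normal form:
  vnil (Eq (Eq Nat 3 3) (refl Nat 3) (refl Nat 3))
the term's type:
  Vec (Eq (Eq Nat 3 3) (refl Nat 3) (refl Nat 3)) 0
steps to reach normal form (normal order): 16
already normal: no
first redex: an elimVec iota-redex


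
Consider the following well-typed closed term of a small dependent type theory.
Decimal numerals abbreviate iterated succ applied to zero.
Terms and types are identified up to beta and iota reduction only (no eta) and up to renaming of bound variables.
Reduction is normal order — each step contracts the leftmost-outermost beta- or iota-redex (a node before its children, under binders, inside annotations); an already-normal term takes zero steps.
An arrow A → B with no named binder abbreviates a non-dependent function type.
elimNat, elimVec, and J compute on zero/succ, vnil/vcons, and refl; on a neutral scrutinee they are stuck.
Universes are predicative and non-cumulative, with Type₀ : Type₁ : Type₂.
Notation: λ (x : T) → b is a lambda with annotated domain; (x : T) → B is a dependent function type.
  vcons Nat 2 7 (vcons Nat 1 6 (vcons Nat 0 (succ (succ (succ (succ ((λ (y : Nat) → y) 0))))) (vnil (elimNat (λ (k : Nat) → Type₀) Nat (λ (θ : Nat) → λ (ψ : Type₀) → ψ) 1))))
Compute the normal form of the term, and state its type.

reduced normal form:
  vcons Nat 2 7 (vcons Nat 1 6 (vcons Nat 0 4 (vnil Nat)))
inferred type:
  Vec Nat 3
observation: the leftmost-outermost redex is a beta-redex, and normalization takes 5 steps.


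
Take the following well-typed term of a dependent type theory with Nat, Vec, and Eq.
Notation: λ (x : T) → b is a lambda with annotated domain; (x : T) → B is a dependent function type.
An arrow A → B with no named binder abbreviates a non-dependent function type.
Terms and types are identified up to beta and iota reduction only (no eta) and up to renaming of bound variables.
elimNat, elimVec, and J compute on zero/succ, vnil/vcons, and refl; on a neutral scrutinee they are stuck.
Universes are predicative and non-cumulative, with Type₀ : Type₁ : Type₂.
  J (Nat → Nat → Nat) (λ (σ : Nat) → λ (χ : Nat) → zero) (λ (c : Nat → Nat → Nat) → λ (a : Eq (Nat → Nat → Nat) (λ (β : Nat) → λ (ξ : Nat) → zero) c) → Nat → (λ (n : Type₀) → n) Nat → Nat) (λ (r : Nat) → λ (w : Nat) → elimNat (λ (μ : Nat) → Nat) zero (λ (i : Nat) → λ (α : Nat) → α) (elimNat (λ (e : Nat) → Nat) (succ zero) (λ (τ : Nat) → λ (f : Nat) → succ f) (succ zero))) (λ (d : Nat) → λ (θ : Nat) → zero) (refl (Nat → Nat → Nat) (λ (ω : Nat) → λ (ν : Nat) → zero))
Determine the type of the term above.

inferred type:
  Nat → Nat → Nat


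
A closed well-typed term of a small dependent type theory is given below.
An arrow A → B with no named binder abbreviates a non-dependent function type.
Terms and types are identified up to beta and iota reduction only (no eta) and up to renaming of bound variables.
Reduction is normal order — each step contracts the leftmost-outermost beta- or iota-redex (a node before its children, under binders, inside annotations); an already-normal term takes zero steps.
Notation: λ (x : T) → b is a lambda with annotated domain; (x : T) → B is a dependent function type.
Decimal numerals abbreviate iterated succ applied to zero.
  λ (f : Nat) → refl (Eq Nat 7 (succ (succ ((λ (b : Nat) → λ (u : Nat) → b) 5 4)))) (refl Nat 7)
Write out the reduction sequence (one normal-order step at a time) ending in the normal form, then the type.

reduction (normal order):
  λ (f : Nat) → refl (Eq Nat 7 (succ (succ ((λ (b : Nat) → λ (u : Nat) → b) 5 4)))) (refl Nat 7)
  ~> λ (f : Nat) → refl (Eq Nat 7 (succ (succ ((λ (b : Nat) → 5) 4)))) (refl Nat 7)
  ~> λ (f : Nat) → refl (Eq Nat 7 7) (refl Nat 7)
inferred type:
  Nat → Eq (Eq Nat 7 7) (refl Nat 7) (refl Nat 7)


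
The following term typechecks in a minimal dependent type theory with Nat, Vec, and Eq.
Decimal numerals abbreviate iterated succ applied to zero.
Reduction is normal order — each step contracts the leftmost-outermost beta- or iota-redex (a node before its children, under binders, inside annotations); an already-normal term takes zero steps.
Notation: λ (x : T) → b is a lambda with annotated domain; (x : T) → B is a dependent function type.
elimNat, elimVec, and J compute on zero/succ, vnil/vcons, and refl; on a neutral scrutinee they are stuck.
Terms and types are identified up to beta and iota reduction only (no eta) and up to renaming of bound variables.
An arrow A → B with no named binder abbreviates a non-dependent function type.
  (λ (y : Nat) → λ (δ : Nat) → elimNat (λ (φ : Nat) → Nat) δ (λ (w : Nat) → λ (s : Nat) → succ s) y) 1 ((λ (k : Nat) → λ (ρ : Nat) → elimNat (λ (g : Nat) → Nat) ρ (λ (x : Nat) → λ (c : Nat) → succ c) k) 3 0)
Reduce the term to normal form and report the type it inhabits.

resulting normal form:
  4
inferred type:
  Nat
observation: reduction starts at a beta-redex, and 18 normal-order steps reach the normal form.


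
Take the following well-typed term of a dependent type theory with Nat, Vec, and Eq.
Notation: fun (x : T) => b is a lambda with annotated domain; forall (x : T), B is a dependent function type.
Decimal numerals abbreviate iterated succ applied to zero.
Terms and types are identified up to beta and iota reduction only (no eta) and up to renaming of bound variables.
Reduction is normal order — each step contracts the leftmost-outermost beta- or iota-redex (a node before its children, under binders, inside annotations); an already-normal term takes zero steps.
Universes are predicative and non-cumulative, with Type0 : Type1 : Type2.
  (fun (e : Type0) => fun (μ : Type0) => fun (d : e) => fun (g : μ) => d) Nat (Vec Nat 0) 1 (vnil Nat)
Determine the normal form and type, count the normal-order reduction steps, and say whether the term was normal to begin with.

normal form:
  1
inferred type:
  Nat
steps to reach normal form (normal order): 4
term was already normal: no
first contracted redex: a beta-redex


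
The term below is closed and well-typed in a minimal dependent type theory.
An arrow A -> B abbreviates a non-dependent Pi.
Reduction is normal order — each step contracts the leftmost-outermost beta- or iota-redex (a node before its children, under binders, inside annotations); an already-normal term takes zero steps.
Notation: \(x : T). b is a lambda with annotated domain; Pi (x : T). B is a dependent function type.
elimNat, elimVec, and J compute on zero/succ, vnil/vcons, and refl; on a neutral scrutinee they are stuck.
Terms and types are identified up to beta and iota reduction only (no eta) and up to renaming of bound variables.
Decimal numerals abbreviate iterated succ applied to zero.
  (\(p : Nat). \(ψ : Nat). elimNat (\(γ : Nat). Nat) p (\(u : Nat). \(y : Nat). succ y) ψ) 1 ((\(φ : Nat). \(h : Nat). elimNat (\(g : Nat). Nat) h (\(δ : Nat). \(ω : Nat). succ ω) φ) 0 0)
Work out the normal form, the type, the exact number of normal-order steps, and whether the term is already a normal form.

reduced normal form:
  1
inferred type:
  Nat
reduction steps (normal order): 6
term was already normal: no
first redex: a beta-redex


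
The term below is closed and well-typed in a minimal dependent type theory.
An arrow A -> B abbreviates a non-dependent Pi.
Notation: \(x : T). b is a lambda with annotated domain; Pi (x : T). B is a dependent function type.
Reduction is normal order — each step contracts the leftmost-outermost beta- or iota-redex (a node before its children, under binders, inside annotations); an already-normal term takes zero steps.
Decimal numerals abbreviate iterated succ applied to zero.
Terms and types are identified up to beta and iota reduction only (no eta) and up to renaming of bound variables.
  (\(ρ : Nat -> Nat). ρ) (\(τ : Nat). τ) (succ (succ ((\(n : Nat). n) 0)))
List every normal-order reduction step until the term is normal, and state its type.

normal-order reduction:
  (\(ρ : Nat -> Nat). ρ) (\(τ : Nat). τ) (succ (succ ((\(n : Nat). n) 0)))
  ~> (\(ρ : Nat). ρ) (succ (succ ((\(τ : Nat). τ) 0)))
  ~> succ (succ ((\(ρ : Nat). ρ) 0))
  ~> 2
the term's type:
  Nat


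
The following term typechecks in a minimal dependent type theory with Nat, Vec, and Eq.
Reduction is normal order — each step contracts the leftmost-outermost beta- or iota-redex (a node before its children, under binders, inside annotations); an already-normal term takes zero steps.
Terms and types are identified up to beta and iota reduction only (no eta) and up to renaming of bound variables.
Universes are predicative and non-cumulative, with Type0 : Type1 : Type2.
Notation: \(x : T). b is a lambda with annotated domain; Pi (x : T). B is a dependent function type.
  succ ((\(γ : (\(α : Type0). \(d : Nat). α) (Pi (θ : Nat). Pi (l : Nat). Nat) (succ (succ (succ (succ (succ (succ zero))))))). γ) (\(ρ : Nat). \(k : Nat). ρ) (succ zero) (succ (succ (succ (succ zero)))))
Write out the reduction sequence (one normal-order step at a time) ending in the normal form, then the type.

normal-order reduction sequence:
  succ ((\(γ : (\(α : Type0). \(d : Nat). α) (Pi (θ : Nat). Pi (l : Nat). Nat) (succ (succ (succ (succ (succ (succ zero))))))). γ) (\(ρ : Nat). \(k : Nat). ρ) (succ zero) (succ (succ (succ (succ zero)))))
  ~> succ ((\(γ : Nat). \(α : Nat). γ) (succ zero) (succ (succ (succ (succ zero)))))
  ~> succ ((\(γ : Nat). succ zero) (succ (succ (succ (succ zero)))))
  ~> succ (succ zero)
type:
  Nat
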